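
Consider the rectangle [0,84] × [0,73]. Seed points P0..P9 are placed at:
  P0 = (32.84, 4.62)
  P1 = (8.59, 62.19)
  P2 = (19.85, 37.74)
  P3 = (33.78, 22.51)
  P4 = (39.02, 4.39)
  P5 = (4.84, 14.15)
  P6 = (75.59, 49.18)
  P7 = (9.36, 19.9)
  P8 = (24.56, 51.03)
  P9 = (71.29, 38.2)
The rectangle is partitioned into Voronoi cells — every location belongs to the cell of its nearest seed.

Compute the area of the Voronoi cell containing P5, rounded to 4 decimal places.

1. box [0,84]×[0,73]: [(0, 0) (84, 0) (84, 73) (0, 73)]
2. ⊥bis P5·P0 via (18.84,9.385): [(0, 0) (15.6457, 0) (40.4918, 73) (0, 73)]  |A|=2049.0212
3. ⊥bis P5·P1 via (6.715,38.17): [(0, 38.6942) (0, 0) (15.6457, 0) (28.0698, 36.503)]  |A|=828.6279
4. ⊥bis P5·P2 via (12.345,25.945): [(0, 33.8) (0, 0) (15.6457, 0) (22.3168, 19.6001)]  |A|=530.4821
5. ⊥bis P5·P3 via (19.31,18.33): [(18.1834, 22.2301) (0, 33.8) (0, 0) (15.6457, 0) (20.4919, 14.2385)]  |A|=517.0016
6. ⊥bis P5·P4 via (21.93,9.27): [(18.1834, 22.2301) (0, 33.8) (0, 0) (15.6457, 0) (20.4919, 14.2385)]  |A|=517.0016
7. ⊥bis P5·P6 via (40.215,31.665): [(18.1834, 22.2301) (0, 33.8) (0, 0) (15.6457, 0) (20.4919, 14.2385)]  |A|=517.0016
8. ⊥bis P5·P7 via (7.1,17.025): [(0, 22.6062) (0, 0) (15.6457, 0) (18.4134, 8.1317)]  |A|=271.7419
9. ⊥bis P5·P8 via (14.7,32.59): [(0, 22.6062) (0, 0) (15.6457, 0) (18.4134, 8.1317)]  |A|=271.7419
10. ⊥bis P5·P9 via (38.065,26.175): [(0, 22.6062) (0, 0) (15.6457, 0) (18.4134, 8.1317)]  |A|=271.7419
11. canonical 4-gon: [(0, 22.6062) (0, 0) (15.6457, 0) (18.4134, 8.1317)]
12. shoelace: 271.7419

Area of P5's cell: 271.7419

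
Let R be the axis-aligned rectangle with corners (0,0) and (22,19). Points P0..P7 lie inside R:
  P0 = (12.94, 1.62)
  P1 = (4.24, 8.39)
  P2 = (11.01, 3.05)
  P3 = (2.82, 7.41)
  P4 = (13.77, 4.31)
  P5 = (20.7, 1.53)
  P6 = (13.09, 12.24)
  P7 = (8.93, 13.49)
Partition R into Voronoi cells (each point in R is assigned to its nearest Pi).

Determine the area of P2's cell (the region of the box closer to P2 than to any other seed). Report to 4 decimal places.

Area of P2's cell: 39.7833

1. box [0,22]×[0,19]: [(0, 0) (22, 0) (22, 19) (0, 19)]
2. ⊥bis P2·P0 via (11.975,2.335): [(0, 0) (10.2449, 0) (22, 15.8652) (22, 19) (0, 19)]  |A|=324.7514
3. ⊥bis P2·P1 via (7.625,5.72): [(3.1132, 0) (10.2449, 0) (22, 15.8652) (22, 19) (18.0999, 19)]  |A|=123.2267
4. ⊥bis P2·P3 via (6.915,5.23): [(6.2434, 3.9684) (4.1308, 0) (10.2449, 0) (22, 15.8652) (22, 19) (18.0999, 19)]  |A|=121.2076
5. ⊥bis P2·P4 via (12.39,3.68): [(10.0533, 8.7985) (6.2434, 3.9684) (4.1308, 0) (10.2449, 0) (12.6117, 3.1943)]  |A|=40.0735
6. ⊥bis P2·P5 via (15.855,2.29): [(10.0533, 8.7985) (6.2434, 3.9684) (4.1308, 0) (10.2449, 0) (12.6117, 3.1943)]  |A|=40.0735
7. ⊥bis P2·P6 via (12.05,7.645): [(10.4105, 8.0161) (9.5837, 8.2032) (6.2434, 3.9684) (4.1308, 0) (10.2449, 0) (12.6117, 3.1943)]  |A|=39.7835
8. ⊥bis P2·P7 via (9.97,8.27): [(10.4105, 8.0161) (9.6076, 8.1978) (9.5742, 8.1911) (6.2434, 3.9684) (4.1308, 0) (10.2449, 0) (12.6117, 3.1943)]  |A|=39.7833
9. canonical 7-gon: [(10.4105, 8.0161) (9.6076, 8.1978) (9.5742, 8.1911) (6.2434, 3.9684) (4.1308, 0) (10.2449, 0) (12.6117, 3.1943)]
10. shoelace: 39.7833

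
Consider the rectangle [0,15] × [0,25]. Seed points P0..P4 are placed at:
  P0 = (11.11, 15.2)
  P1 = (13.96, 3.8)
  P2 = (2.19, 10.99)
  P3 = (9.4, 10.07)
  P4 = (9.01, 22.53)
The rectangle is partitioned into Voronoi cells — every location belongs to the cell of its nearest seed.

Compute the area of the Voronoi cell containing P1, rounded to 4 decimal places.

Area of P1's cell: 58.7903

1. box [0,15]×[0,25]: [(0, 0) (15, 0) (15, 25) (0, 25)]
2. ⊥bis P1·P0 via (12.535,9.5): [(0, 6.3663) (0, 0) (15, 0) (15, 10.1163)]  |A|=123.6188
3. ⊥bis P1·P2 via (8.075,7.395): [(8.7888, 8.5634) (3.5576, 0) (15, 0) (15, 10.1163)]  |A|=80.4104
4. ⊥bis P1·P3 via (11.68,6.935): [(4.6874, 1.8494) (3.5576, 0) (15, 0) (15, 9.3495)]  |A|=58.7903
5. ⊥bis P1·P4 via (11.485,13.165): [(4.6874, 1.8494) (3.5576, 0) (15, 0) (15, 9.3495)]  |A|=58.7903
6. canonical 4-gon: [(4.6874, 1.8494) (3.5576, 0) (15, 0) (15, 9.3495)]
7. shoelace: 58.7903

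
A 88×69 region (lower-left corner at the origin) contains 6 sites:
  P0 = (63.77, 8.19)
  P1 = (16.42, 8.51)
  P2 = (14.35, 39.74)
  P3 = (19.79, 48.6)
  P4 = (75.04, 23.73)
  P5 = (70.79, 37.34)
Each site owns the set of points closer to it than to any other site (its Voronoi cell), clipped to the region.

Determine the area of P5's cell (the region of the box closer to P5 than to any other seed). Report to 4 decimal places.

Area of P5's cell: 1640.7501

1. box [0,88]×[0,69]: [(0, 0) (88, 0) (88, 69) (0, 69)]
2. ⊥bis P5·P0 via (67.28,22.765): [(0, 38.9676) (88, 17.7751) (88, 69) (0, 69)]  |A|=3575.3197
3. ⊥bis P5·P1 via (43.605,22.925): [(40.2364, 29.2777) (88, 17.7751) (88, 69) (19.1735, 69)]  |A|=2590.3143
4. ⊥bis P5·P2 via (42.57,38.54): [(42.1565, 28.8153) (88, 17.7751) (88, 69) (43.8653, 69)]  |A|=2060.9341
5. ⊥bis P5·P3 via (45.29,42.97): [(42.1644, 28.8134) (88, 17.7751) (88, 69) (51.037, 69)]  |A|=1916.668
6. ⊥bis P5·P4 via (72.915,30.535): [(42.1644, 28.8134) (56.4132, 25.382) (88, 35.2456) (88, 69) (51.037, 69)]  |A|=1640.7501
7. canonical 5-gon: [(42.1644, 28.8134) (56.4132, 25.382) (88, 35.2456) (88, 69) (51.037, 69)]
8. shoelace: 1640.7501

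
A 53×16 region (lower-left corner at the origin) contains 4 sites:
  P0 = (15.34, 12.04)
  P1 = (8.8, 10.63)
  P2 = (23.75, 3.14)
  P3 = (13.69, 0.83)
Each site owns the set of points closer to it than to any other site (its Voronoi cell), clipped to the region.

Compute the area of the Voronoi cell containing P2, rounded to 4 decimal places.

Area of P2's cell: 505.5400

1. box [0,53]×[0,16]: [(0, 0) (53, 0) (53, 16) (0, 16)]
2. ⊥bis P2·P0 via (19.545,7.59): [(11.5128, 0) (53, 0) (53, 16) (28.445, 16)]  |A|=528.3378
3. ⊥bis P2·P1 via (16.275,6.885): [(14.0059, 2.3558) (12.8256, 0) (53, 0) (53, 16) (28.445, 16)]  |A|=526.7914
4. ⊥bis P2·P3 via (18.72,1.985): [(17.8095, 5.9501) (19.1758, 0) (53, 0) (53, 16) (28.445, 16)]  |A|=505.54
5. canonical 5-gon: [(17.8095, 5.9501) (19.1758, 0) (53, 0) (53, 16) (28.445, 16)]
6. shoelace: 505.54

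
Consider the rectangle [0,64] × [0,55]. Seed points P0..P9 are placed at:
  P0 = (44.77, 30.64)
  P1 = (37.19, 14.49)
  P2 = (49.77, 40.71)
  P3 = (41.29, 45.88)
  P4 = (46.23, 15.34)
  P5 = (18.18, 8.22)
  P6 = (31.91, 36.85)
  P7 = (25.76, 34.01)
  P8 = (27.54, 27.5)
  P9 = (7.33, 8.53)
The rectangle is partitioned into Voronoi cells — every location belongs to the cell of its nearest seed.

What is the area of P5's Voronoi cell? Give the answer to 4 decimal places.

Area of P5's cell: 301.7300

1. box [0,64]×[0,55]: [(0, 0) (64, 0) (64, 55) (0, 55)]
2. ⊥bis P5·P0 via (31.475,19.43): [(0, 0) (47.8579, 0) (1.4833, 55) (0, 55)]  |A|=1356.8822
3. ⊥bis P5·P1 via (27.685,11.355): [(0, 0) (31.4302, 0) (20.8754, 32.0011) (1.4833, 55) (0, 55)]  |A|=1094.03
4. ⊥bis P5·P2 via (33.975,24.465): [(0, 0) (31.4302, 0) (20.8754, 32.0011) (1.4833, 55) (0, 55)]  |A|=1094.03
5. ⊥bis P5·P3 via (29.735,27.05): [(0, 45.2968) (0, 0) (31.4302, 0) (20.8754, 32.0011) (20.0269, 33.0073)]  |A|=980.5568
6. ⊥bis P5·P4 via (32.205,11.78): [(0, 45.2968) (0, 0) (31.4302, 0) (20.8754, 32.0011) (20.0269, 33.0073)]  |A|=980.5568
7. ⊥bis P5·P6 via (25.045,22.535): [(0, 34.5458) (0, 0) (31.4302, 0) (23.8007, 23.1317)]  |A|=774.624
8. ⊥bis P5·P7 via (21.97,21.115): [(0, 27.5723) (0, 0) (31.4302, 0) (24.7338, 20.3027)]  |A|=660.042
9. ⊥bis P5·P8 via (22.86,17.86): [(7.2339, 25.4461) (0, 27.5723) (0, 0) (31.4302, 0) (26.0503, 16.3112)]  |A|=628.5021
10. ⊥bis P5·P9 via (12.755,8.375): [(13.1605, 22.5689) (12.5157, 0) (31.4302, 0) (26.0503, 16.3112)]  |A|=301.73
11. canonical 4-gon: [(13.1605, 22.5689) (12.5157, 0) (31.4302, 0) (26.0503, 16.3112)]
12. shoelace: 301.73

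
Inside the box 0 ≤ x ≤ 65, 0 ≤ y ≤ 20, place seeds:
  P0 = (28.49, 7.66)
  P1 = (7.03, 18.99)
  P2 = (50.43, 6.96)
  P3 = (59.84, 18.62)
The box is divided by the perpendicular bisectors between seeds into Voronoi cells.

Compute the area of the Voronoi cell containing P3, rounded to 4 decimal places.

Area of P3's cell: 142.6031

1. box [0,65]×[0,20]: [(0, 0) (65, 0) (65, 20) (0, 20)]
2. ⊥bis P3·P0 via (44.165,13.14): [(48.7588, 0) (65, 0) (65, 20) (41.7667, 20)]  |A|=394.745
3. ⊥bis P3·P1 via (33.435,18.805): [(48.7588, 0) (65, 0) (65, 20) (41.7667, 20)]  |A|=394.745
4. ⊥bis P3·P2 via (55.135,12.79): [(65, 4.8286) (65, 20) (46.201, 20)]  |A|=142.6031
5. canonical 3-gon: [(65, 4.8286) (65, 20) (46.201, 20)]
6. shoelace: 142.6031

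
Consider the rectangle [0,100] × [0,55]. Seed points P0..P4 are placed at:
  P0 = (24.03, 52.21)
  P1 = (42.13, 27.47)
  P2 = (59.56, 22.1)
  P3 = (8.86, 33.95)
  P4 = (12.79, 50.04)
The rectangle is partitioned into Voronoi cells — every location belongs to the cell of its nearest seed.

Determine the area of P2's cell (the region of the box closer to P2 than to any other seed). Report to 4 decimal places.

Area of P2's cell: 2657.5195

1. box [0,100]×[0,55]: [(0, 0) (100, 0) (100, 55) (0, 55)]
2. ⊥bis P2·P0 via (41.795,37.155): [(10.3079, 0) (100, 0) (100, 55) (56.9178, 55)]  |A|=3651.2937
3. ⊥bis P2·P1 via (50.845,24.785): [(43.209, 0) (100, 0) (100, 55) (60.1539, 55)]  |A|=2657.5195
4. ⊥bis P2·P3 via (34.21,28.025): [(43.209, 0) (100, 0) (100, 55) (60.1539, 55)]  |A|=2657.5195
5. ⊥bis P2·P4 via (36.175,36.07): [(43.209, 0) (100, 0) (100, 55) (60.1539, 55)]  |A|=2657.5195
6. canonical 4-gon: [(43.209, 0) (100, 0) (100, 55) (60.1539, 55)]
7. shoelace: 2657.5195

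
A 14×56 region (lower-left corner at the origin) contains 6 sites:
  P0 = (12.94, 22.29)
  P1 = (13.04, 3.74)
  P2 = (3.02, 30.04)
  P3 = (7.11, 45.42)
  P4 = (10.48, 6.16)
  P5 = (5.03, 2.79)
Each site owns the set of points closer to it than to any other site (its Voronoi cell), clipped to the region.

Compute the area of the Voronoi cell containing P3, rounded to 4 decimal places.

1. box [0,14]×[0,56]: [(0, 0) (14, 0) (14, 56) (0, 56)]
2. ⊥bis P3·P0 via (10.025,33.855): [(0, 31.3282) (14, 34.8569) (14, 56) (0, 56)]  |A|=320.7045
3. ⊥bis P3·P1 via (10.075,24.58): [(0, 31.3282) (14, 34.8569) (14, 56) (0, 56)]  |A|=320.7045
4. ⊥bis P3·P2 via (5.065,37.73): [(0, 39.0769) (14, 35.3539) (14, 56) (0, 56)]  |A|=262.984
5. ⊥bis P3·P4 via (8.795,25.79): [(0, 39.0769) (14, 35.3539) (14, 56) (0, 56)]  |A|=262.984
6. ⊥bis P3·P5 via (6.07,24.105): [(0, 39.0769) (14, 35.3539) (14, 56) (0, 56)]  |A|=262.984
7. canonical 4-gon: [(0, 39.0769) (14, 35.3539) (14, 56) (0, 56)]
8. shoelace: 262.984

Area of P3's cell: 262.9840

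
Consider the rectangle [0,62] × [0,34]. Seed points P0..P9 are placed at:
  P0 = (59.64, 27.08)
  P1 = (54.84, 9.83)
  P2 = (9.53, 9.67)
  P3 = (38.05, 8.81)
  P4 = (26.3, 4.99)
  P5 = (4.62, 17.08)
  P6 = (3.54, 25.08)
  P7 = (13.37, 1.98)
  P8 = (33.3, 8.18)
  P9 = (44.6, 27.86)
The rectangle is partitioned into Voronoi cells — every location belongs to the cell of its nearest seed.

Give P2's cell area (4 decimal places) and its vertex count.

1. box [0,62]×[0,34]: [(0, 0) (62, 0) (62, 34) (0, 34)]
2. ⊥bis P2·P0 via (34.585,18.375): [(0, 0) (40.9691, 0) (29.1563, 34) (0, 34)]  |A|=1192.1326
3. ⊥bis P2·P1 via (32.185,9.75): [(0, 0) (32.2194, 0) (32.1296, 25.4422) (29.1563, 34) (0, 34)]  |A|=1080.8266
4. ⊥bis P2·P3 via (23.79,9.24): [(0, 0) (23.5114, 0) (24.5366, 34) (0, 34)]  |A|=816.8159
5. ⊥bis P2·P4 via (17.915,7.33): [(0, 0) (15.8694, 0) (24.4371, 30.701) (24.5366, 34) (0, 34)]  |A|=699.508
6. ⊥bis P2·P5 via (7.075,13.375): [(0, 8.687) (0, 0) (15.8694, 0) (22.444, 23.5587)]  |A|=284.4168
7. ⊥bis P2·P6 via (6.535,17.375): [(0, 8.687) (0, 0) (15.8694, 0) (22.444, 23.5587)]  |A|=284.4168
8. ⊥bis P2·P7 via (11.45,5.825): [(0, 8.687) (0, 0.1074) (18.4738, 9.3323) (22.444, 23.5587)]  |A|=209.3751
9. ⊥bis P2·P8 via (21.415,8.925): [(22.3275, 23.4816) (0, 8.687) (0, 0.1074) (18.4738, 9.3323) (22.3, 23.0428)]  |A|=209.3506
10. ⊥bis P2·P9 via (27.065,18.765): [(22.3275, 23.4816) (0, 8.687) (0, 0.1074) (18.4738, 9.3323) (22.3, 23.0428)]  |A|=209.3506
11. canonical 5-gon: [(22.3275, 23.4816) (0, 8.687) (0, 0.1074) (18.4738, 9.3323) (22.3, 23.0428)]
12. shoelace: 209.3506

Area of P2's cell: 209.3506 (5 vertices)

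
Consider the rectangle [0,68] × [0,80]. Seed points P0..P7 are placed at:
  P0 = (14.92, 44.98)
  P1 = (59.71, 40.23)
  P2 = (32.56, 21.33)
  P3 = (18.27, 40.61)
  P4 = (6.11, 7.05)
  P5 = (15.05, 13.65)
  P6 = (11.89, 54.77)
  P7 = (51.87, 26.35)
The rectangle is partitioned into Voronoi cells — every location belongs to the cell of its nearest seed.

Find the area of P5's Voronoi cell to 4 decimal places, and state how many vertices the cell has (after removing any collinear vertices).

1. box [0,68]×[0,80]: [(0, 0) (68, 0) (68, 80) (0, 80)]
2. ⊥bis P5·P0 via (14.985,29.315): [(0, 29.2528) (0, 0) (68, 0) (68, 29.535)]  |A|=1998.7852
3. ⊥bis P5·P1 via (37.38,26.94): [(35.9148, 29.4018) (0, 29.2528) (0, 0) (53.4137, 0)]  |A|=1310.5353
4. ⊥bis P5·P2 via (23.805,17.49): [(18.6119, 29.33) (0, 29.2528) (0, 0) (31.4762, 0)]  |A|=733.8246
5. ⊥bis P5·P3 via (16.66,27.13): [(19.7381, 26.7624) (0, 29.1198) (0, 0) (31.4762, 0)]  |A|=708.5737
6. ⊥bis P5·P4 via (10.58,10.35): [(19.7381, 26.7624) (0, 29.1198) (0, 24.6811) (18.2209, 0) (31.4762, 0)]  |A|=483.7174
7. ⊥bis P5·P6 via (13.47,34.21): [(19.7381, 26.7624) (0, 29.1198) (0, 24.6811) (18.2209, 0) (31.4762, 0)]  |A|=483.7174
8. ⊥bis P5·P7 via (33.46,20): [(19.7381, 26.7624) (0, 29.1198) (0, 24.6811) (18.2209, 0) (31.4762, 0)]  |A|=483.7174
9. canonical 5-gon: [(19.7381, 26.7624) (0, 29.1198) (0, 24.6811) (18.2209, 0) (31.4762, 0)]
10. shoelace: 483.7174

Area of P5's cell: 483.7174 (5 vertices)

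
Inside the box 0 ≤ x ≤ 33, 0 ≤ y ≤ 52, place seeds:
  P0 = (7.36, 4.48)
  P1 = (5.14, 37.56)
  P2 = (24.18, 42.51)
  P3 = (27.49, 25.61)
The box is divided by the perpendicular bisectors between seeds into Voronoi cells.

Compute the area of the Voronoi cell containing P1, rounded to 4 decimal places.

1. box [0,33]×[0,52]: [(0, 0) (33, 0) (33, 52) (0, 52)]
2. ⊥bis P1·P0 via (6.25,21.02): [(0, 20.6006) (33, 22.8152) (33, 52) (0, 52)]  |A|=999.64
3. ⊥bis P1·P2 via (14.66,40.035): [(0, 20.6006) (19.3745, 21.9008) (11.5494, 52) (0, 52)]  |A|=477.9876
4. ⊥bis P1·P3 via (16.315,31.585): [(0, 20.6006) (10.8305, 21.3274) (16.6796, 32.2668) (11.5494, 52) (0, 52)]  |A|=432.9312
5. canonical 5-gon: [(0, 20.6006) (10.8305, 21.3274) (16.6796, 32.2668) (11.5494, 52) (0, 52)]
6. shoelace: 432.9312

Area of P1's cell: 432.9312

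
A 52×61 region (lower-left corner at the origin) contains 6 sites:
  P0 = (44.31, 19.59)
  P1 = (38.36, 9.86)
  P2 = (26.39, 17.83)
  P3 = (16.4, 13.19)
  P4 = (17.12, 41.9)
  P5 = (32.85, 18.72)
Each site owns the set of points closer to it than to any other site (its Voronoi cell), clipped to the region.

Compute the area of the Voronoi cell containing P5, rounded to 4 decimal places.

1. box [0,52]×[0,61]: [(0, 0) (52, 0) (52, 61) (0, 61)]
2. ⊥bis P5·P0 via (38.58,19.155): [(0, 0) (40.0342, 0) (35.4033, 61) (0, 61)]  |A|=2300.8426
3. ⊥bis P5·P1 via (35.605,14.29): [(0, 0) (12.6269, 0) (38.7986, 16.2761) (35.4033, 61) (0, 61)]  |A|=2077.8012
4. ⊥bis P5·P2 via (29.62,18.275): [(30.598, 11.1762) (38.7986, 16.2761) (35.4033, 61) (23.7337, 61)]  |A|=482.7489
5. ⊥bis P5·P3 via (24.625,15.955): [(30.598, 11.1762) (38.7986, 16.2761) (35.4033, 61) (23.7337, 61)]  |A|=482.7489
6. ⊥bis P5·P4 via (24.985,30.31): [(27.7074, 32.1574) (30.598, 11.1762) (38.7986, 16.2761) (37.1086, 38.5371)]  |A|=203.4305
7. canonical 4-gon: [(27.7074, 32.1574) (30.598, 11.1762) (38.7986, 16.2761) (37.1086, 38.5371)]
8. shoelace: 203.4305

Area of P5's cell: 203.4305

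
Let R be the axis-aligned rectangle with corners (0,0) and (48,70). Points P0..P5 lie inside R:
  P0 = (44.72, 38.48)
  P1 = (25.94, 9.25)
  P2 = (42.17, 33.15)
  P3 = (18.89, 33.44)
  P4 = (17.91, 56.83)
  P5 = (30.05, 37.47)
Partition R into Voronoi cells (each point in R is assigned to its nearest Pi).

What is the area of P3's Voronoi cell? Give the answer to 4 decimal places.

1. box [0,48]×[0,70]: [(0, 0) (48, 0) (48, 70) (0, 70)]
2. ⊥bis P3·P0 via (31.805,35.96): [(0, 0) (38.8216, 0) (25.163, 70) (0, 70)]  |A|=2239.4622
3. ⊥bis P3·P1 via (22.415,21.345): [(0, 14.8123) (33.998, 24.7208) (25.163, 70) (0, 70)]  |A|=1507.8175
4. ⊥bis P3·P2 via (30.53,33.295): [(0, 14.8123) (30.4102, 23.6751) (30.6377, 41.9423) (25.163, 70) (0, 70)]  |A|=1475.1665
5. ⊥bis P3·P4 via (18.4,45.135): [(0, 44.3641) (0, 14.8123) (30.4102, 23.6751) (30.6377, 41.9423) (29.9206, 45.6177)]  |A|=784.8791
6. ⊥bis P3·P5 via (24.47,35.455): [(20.9361, 45.2413) (0, 44.3641) (0, 14.8123) (28.8844, 23.2305)]  |A|=660.6886
7. canonical 4-gon: [(20.9361, 45.2413) (0, 44.3641) (0, 14.8123) (28.8844, 23.2305)]
8. shoelace: 660.6886

Area of P3's cell: 660.6886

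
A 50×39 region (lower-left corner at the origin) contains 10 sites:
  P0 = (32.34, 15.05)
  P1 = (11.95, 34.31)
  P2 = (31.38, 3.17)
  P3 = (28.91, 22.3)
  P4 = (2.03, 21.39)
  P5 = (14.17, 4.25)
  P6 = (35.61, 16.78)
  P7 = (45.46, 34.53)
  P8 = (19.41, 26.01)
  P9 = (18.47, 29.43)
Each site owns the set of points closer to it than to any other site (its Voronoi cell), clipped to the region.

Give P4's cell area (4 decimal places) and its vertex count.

1. box [0,50]×[0,39]: [(0, 0) (50, 0) (50, 39) (0, 39)]
2. ⊥bis P4·P0 via (17.185,18.22): [(0, 0) (13.3739, 0) (21.5316, 39) (0, 39)]  |A|=680.6569
3. ⊥bis P4·P1 via (6.99,27.85): [(0, 33.2169) (0, 0) (13.3739, 0) (17.5098, 19.7729)]  |A|=423.0313
4. ⊥bis P4·P2 via (16.705,12.28): [(0, 33.2169) (0, 0) (9.0818, 0) (15.555, 10.4276) (17.5098, 19.7729)]  |A|=400.6531
5. ⊥bis P4·P3 via (15.47,21.845): [(15.4876, 21.3255) (0, 33.2169) (0, 0) (9.0818, 0) (15.555, 10.4276) (15.8145, 11.6681)]  |A|=391.1422
6. ⊥bis P4·P5 via (8.1,12.82): [(15.5958, 18.1292) (15.4876, 21.3255) (0, 33.2169) (0, 7.0829)]  |A|=227.8993
7. ⊥bis P4·P6 via (18.82,19.085): [(15.5958, 18.1292) (15.4876, 21.3255) (0, 33.2169) (0, 7.0829)]  |A|=227.8993
8. ⊥bis P4·P7 via (23.745,27.96): [(15.5958, 18.1292) (15.4876, 21.3255) (0, 33.2169) (0, 7.0829)]  |A|=227.8993
9. ⊥bis P4·P8 via (10.72,23.7): [(12.7388, 16.1056) (10.2905, 25.3159) (0, 33.2169) (0, 7.0829)]  |A|=204.1749
10. ⊥bis P4·P9 via (10.25,25.41): [(12.7388, 16.1056) (10.2905, 25.3159) (0, 33.2169) (0, 7.0829)]  |A|=204.1749
11. canonical 4-gon: [(12.7388, 16.1056) (10.2905, 25.3159) (0, 33.2169) (0, 7.0829)]
12. shoelace: 204.1749

Area of P4's cell: 204.1749 (4 vertices)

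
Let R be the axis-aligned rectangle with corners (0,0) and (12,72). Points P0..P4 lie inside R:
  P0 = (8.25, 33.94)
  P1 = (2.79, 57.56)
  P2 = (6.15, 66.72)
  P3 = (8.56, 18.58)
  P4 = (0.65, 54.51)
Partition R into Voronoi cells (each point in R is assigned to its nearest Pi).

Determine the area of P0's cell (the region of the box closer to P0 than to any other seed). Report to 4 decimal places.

Area of P0's cell: 223.0346

1. box [0,12]×[0,72]: [(0, 0) (12, 0) (12, 72) (0, 72)]
2. ⊥bis P0·P1 via (5.52,45.75): [(0, 44.474) (0, 0) (12, 0) (12, 47.2479)]  |A|=550.3315
3. ⊥bis P0·P2 via (7.2,50.33): [(0, 44.474) (0, 0) (12, 0) (12, 47.2479)]  |A|=550.3315
4. ⊥bis P0·P3 via (8.405,26.26): [(0, 44.474) (0, 26.0904) (12, 26.3326) (12, 47.2479)]  |A|=235.7939
5. ⊥bis P0·P4 via (4.45,44.225): [(0, 42.5809) (0, 26.0904) (12, 26.3326) (12, 47.0145)]  |A|=223.0346
6. canonical 4-gon: [(0, 42.5809) (0, 26.0904) (12, 26.3326) (12, 47.0145)]
7. shoelace: 223.0346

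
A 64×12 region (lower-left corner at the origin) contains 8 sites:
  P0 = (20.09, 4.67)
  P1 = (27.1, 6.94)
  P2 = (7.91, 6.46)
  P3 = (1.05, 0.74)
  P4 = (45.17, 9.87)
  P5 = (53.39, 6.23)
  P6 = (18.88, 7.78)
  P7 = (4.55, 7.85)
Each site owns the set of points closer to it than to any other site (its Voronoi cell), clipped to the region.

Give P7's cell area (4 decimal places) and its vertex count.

1. box [0,64]×[0,12]: [(0, 0) (64, 0) (64, 12) (0, 12)]
2. ⊥bis P7·P0 via (12.32,6.26): [(0, 0) (11.039, 0) (13.4946, 12) (0, 12)]  |A|=147.2015
3. ⊥bis P7·P1 via (15.825,7.395): [(0, 0) (11.039, 0) (13.4946, 12) (0, 12)]  |A|=147.2015
4. ⊥bis P7·P2 via (6.23,7.155): [(0, 0) (3.27, 0) (8.2343, 12) (0, 12)]  |A|=69.0263
5. ⊥bis P7·P3 via (2.8,4.295): [(0, 5.6733) (4.6667, 3.3761) (8.2343, 12) (0, 12)]  |A|=50.2684
6. ⊥bis P7·P4 via (24.86,8.86): [(0, 5.6733) (4.6667, 3.3761) (8.2343, 12) (0, 12)]  |A|=50.2684
7. ⊥bis P7·P5 via (28.97,7.04): [(0, 5.6733) (4.6667, 3.3761) (8.2343, 12) (0, 12)]  |A|=50.2684
8. ⊥bis P7·P6 via (11.715,7.815): [(0, 5.6733) (4.6667, 3.3761) (8.2343, 12) (0, 12)]  |A|=50.2684
9. canonical 4-gon: [(0, 5.6733) (4.6667, 3.3761) (8.2343, 12) (0, 12)]
10. shoelace: 50.2684

Area of P7's cell: 50.2684 (4 vertices)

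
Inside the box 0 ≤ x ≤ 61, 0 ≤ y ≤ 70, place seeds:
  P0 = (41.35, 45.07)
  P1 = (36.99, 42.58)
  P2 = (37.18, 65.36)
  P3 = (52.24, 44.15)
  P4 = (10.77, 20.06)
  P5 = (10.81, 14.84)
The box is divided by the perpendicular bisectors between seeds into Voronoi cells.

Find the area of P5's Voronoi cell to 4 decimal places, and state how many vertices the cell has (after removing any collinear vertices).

1. box [0,61]×[0,70]: [(0, 0) (61, 0) (61, 70) (0, 70)]
2. ⊥bis P5·P0 via (26.08,29.955): [(0, 56.3024) (0, 0) (55.7309, 0)]  |A|=1568.894
3. ⊥bis P5·P1 via (23.9,28.71): [(0, 51.2659) (0, 0) (54.3208, 0)]  |A|=1392.4025
4. ⊥bis P5·P2 via (23.995,40.1): [(0, 51.2659) (0, 0) (54.3208, 0)]  |A|=1392.4025
5. ⊥bis P5·P3 via (31.525,29.495): [(48.5154, 5.4789) (0, 51.2659) (0, 0) (52.3915, 0)]  |A|=1387.1174
6. ⊥bis P5·P4 via (10.79,17.45): [(48.5154, 5.4789) (35.6293, 17.6403) (0, 17.3673) (0, 0) (52.3915, 0)]  |A|=783.2256
7. canonical 5-gon: [(48.5154, 5.4789) (35.6293, 17.6403) (0, 17.3673) (0, 0) (52.3915, 0)]
8. shoelace: 783.2256

Area of P5's cell: 783.2256 (5 vertices)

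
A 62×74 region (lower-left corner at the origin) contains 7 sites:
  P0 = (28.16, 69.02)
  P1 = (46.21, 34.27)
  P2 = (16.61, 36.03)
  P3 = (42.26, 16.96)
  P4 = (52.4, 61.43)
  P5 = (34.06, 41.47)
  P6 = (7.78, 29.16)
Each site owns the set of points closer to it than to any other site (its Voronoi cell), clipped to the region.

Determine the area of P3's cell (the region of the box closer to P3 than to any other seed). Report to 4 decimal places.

Area of P3's cell: 1012.4846

1. box [0,62]×[0,74]: [(0, 0) (62, 0) (62, 74) (0, 74)]
2. ⊥bis P3·P0 via (35.21,42.99): [(0, 33.4537) (0, 0) (62, 0) (62, 50.2458)]  |A|=2594.685
3. ⊥bis P3·P1 via (44.235,25.615): [(4.5195, 34.6777) (0, 33.4537) (0, 0) (62, 0) (62, 21.5612)]  |A|=1770.2807
4. ⊥bis P3·P2 via (29.435,26.495): [(31.0223, 28.63) (9.7368, 0) (62, 0) (62, 21.5612)]  |A|=1082.1063
5. ⊥bis P3·P4 via (47.33,39.195): [(31.0223, 28.63) (9.7368, 0) (62, 0) (62, 21.5612)]  |A|=1082.1063
6. ⊥bis P3·P5 via (38.16,29.215): [(34.2262, 27.8989) (29.2381, 26.2301) (9.7368, 0) (62, 0) (62, 21.5612)]  |A|=1077.6095
7. ⊥bis P3·P6 via (25.02,23.06): [(34.2262, 27.8989) (29.2381, 26.2301) (23.3299, 18.2833) (16.8607, 0) (62, 0) (62, 21.5612)]  |A|=1012.4846
8. canonical 6-gon: [(34.2262, 27.8989) (29.2381, 26.2301) (23.3299, 18.2833) (16.8607, 0) (62, 0) (62, 21.5612)]
9. shoelace: 1012.4846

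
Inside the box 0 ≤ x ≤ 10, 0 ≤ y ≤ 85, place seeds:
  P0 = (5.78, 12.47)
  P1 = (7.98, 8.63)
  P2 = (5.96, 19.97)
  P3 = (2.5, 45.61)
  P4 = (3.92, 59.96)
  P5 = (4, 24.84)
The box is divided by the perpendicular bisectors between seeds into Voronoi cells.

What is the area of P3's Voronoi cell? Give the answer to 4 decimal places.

1. box [0,10]×[0,85]: [(0, 0) (10, 0) (10, 85) (0, 85)]
2. ⊥bis P3·P0 via (4.14,29.04): [(0, 28.6302) (10, 29.62) (10, 85) (0, 85)]  |A|=558.7488
3. ⊥bis P3·P1 via (5.24,27.12): [(0, 28.6302) (10, 29.62) (10, 85) (0, 85)]  |A|=558.7488
4. ⊥bis P3·P2 via (4.23,32.79): [(0, 32.2192) (10, 33.5686) (10, 85) (0, 85)]  |A|=521.0609
5. ⊥bis P3·P4 via (3.21,52.785): [(0, 53.1026) (0, 32.2192) (10, 33.5686) (10, 52.1131)]  |A|=197.1396
6. ⊥bis P3·P5 via (3.25,35.225): [(0, 53.1026) (0, 34.9903) (10, 35.7125) (10, 52.1131)]  |A|=172.5649
7. canonical 4-gon: [(0, 53.1026) (0, 34.9903) (10, 35.7125) (10, 52.1131)]
8. shoelace: 172.5649

Area of P3's cell: 172.5649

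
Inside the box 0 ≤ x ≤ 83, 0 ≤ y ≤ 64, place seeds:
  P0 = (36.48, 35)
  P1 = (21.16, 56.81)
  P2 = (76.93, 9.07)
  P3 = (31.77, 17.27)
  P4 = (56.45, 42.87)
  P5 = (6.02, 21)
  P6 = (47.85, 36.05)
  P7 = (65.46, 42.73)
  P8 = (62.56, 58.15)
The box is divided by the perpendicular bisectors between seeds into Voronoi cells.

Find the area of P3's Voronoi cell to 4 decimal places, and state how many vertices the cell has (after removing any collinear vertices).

1. box [0,83]×[0,64]: [(0, 0) (83, 0) (83, 64) (0, 64)]
2. ⊥bis P3·P0 via (34.125,26.135): [(0, 35.2004) (0, 0) (83, 0) (83, 13.1513)]  |A|=2006.5931
3. ⊥bis P3·P1 via (26.465,37.04): [(9.8539, 32.5826) (0, 29.9385) (0, 0) (83, 0) (83, 13.1513)]  |A|=1980.6681
4. ⊥bis P3·P2 via (54.35,13.17): [(55.6651, 20.4128) (9.8539, 32.5826) (0, 29.9385) (0, 0) (51.9586, 0)]  |A|=1484.1027
5. ⊥bis P3·P4 via (44.11,30.07): [(55.436, 19.151) (53.5422, 20.9768) (9.8539, 32.5826) (0, 29.9385) (0, 0) (51.9586, 0)]  |A|=1482.6987
6. ⊥bis P3·P5 via (18.895,19.135): [(55.436, 19.151) (53.5422, 20.9768) (20.4358, 29.7716) (16.1232, 0) (51.9586, 0)]  |A|=908.9441
7. ⊥bis P3·P6 via (39.81,26.66): [(54.5135, 14.0704) (43.2562, 23.7093) (20.4358, 29.7716) (16.1232, 0) (51.9586, 0)]  |A|=869.0986
8. ⊥bis P3·P7 via (48.615,30): [(54.5135, 14.0704) (43.2562, 23.7093) (20.4358, 29.7716) (16.1232, 0) (51.9586, 0)]  |A|=869.0986
9. ⊥bis P3·P8 via (47.165,37.71): [(54.5135, 14.0704) (43.2562, 23.7093) (20.4358, 29.7716) (16.1232, 0) (51.9586, 0)]  |A|=869.0986
10. canonical 5-gon: [(54.5135, 14.0704) (43.2562, 23.7093) (20.4358, 29.7716) (16.1232, 0) (51.9586, 0)]
11. shoelace: 869.0986

Area of P3's cell: 869.0986 (5 vertices)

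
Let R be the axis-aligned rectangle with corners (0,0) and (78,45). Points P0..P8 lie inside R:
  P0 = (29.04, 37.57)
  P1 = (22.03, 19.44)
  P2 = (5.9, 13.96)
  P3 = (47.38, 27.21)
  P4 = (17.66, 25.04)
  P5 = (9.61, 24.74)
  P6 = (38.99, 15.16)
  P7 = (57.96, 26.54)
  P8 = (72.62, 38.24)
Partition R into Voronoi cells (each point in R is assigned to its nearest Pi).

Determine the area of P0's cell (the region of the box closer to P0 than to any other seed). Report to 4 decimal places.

Area of P0's cell: 396.2067

1. box [0,78]×[0,45]: [(0, 0) (78, 0) (78, 45) (0, 45)]
2. ⊥bis P0·P1 via (25.535,28.505): [(0, 38.3782) (78, 8.2193) (78, 45) (0, 45)]  |A|=1692.699
3. ⊥bis P0·P2 via (17.47,25.765): [(0, 42.8872) (7.5982, 35.4403) (78, 8.2193) (78, 45) (0, 45)]  |A|=1675.5686
4. ⊥bis P0·P3 via (38.21,32.39): [(0, 42.8872) (7.5982, 35.4403) (34.1367, 25.1791) (45.3332, 45) (0, 45)]  |A|=545.1651
5. ⊥bis P0·P4 via (23.35,31.305): [(27.0986, 27.9004) (34.1367, 25.1791) (45.3332, 45) (8.2711, 45)]  |A|=401.8582
6. ⊥bis P0·P5 via (19.325,31.155): [(13.0472, 40.6622) (27.0986, 27.9004) (34.1367, 25.1791) (45.3332, 45) (10.1829, 45)]  |A|=397.7117
7. ⊥bis P0·P6 via (34.015,26.365): [(13.0472, 40.6622) (27.0986, 27.9004) (32.644, 25.7563) (35.0716, 26.8341) (45.3332, 45) (10.1829, 45)]  |A|=396.2067
8. ⊥bis P0·P7 via (43.5,32.055): [(13.0472, 40.6622) (27.0986, 27.9004) (32.644, 25.7563) (35.0716, 26.8341) (45.3332, 45) (10.1829, 45)]  |A|=396.2067
9. ⊥bis P0·P8 via (50.83,37.905): [(13.0472, 40.6622) (27.0986, 27.9004) (32.644, 25.7563) (35.0716, 26.8341) (45.3332, 45) (10.1829, 45)]  |A|=396.2067
10. canonical 6-gon: [(13.0472, 40.6622) (27.0986, 27.9004) (32.644, 25.7563) (35.0716, 26.8341) (45.3332, 45) (10.1829, 45)]
11. shoelace: 396.2067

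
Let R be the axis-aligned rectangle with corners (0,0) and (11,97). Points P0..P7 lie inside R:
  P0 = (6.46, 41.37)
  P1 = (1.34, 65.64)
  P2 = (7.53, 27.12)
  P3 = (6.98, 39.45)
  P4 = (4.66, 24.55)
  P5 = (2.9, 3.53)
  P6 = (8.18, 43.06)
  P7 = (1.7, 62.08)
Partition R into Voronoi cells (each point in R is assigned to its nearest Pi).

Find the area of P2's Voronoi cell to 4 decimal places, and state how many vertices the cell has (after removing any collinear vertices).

1. box [0,11]×[0,97]: [(0, 0) (11, 0) (11, 97) (0, 97)]
2. ⊥bis P2·P0 via (6.995,34.245): [(0, 33.7198) (0, 0) (11, 0) (11, 34.5457)]  |A|=375.4602
3. ⊥bis P2·P1 via (4.435,46.38): [(0, 33.7198) (0, 0) (11, 0) (11, 34.5457)]  |A|=375.4602
4. ⊥bis P2·P3 via (7.255,33.285): [(0, 32.9614) (0, 0) (11, 0) (11, 33.4521)]  |A|=365.2739
5. ⊥bis P2·P4 via (6.095,25.835): [(0, 32.9614) (0, 32.6415) (11, 20.3574) (11, 33.4521)]  |A|=73.7799
6. ⊥bis P2·P5 via (5.215,15.325): [(0, 32.9614) (0, 32.6415) (11, 20.3574) (11, 33.4521)]  |A|=73.7799
7. ⊥bis P2·P6 via (7.855,35.09): [(0, 32.9614) (0, 32.6415) (11, 20.3574) (11, 33.4521)]  |A|=73.7799
8. ⊥bis P2·P7 via (4.615,44.6): [(0, 32.9614) (0, 32.6415) (11, 20.3574) (11, 33.4521)]  |A|=73.7799
9. canonical 4-gon: [(0, 32.9614) (0, 32.6415) (11, 20.3574) (11, 33.4521)]
10. shoelace: 73.7799

Area of P2's cell: 73.7799 (4 vertices)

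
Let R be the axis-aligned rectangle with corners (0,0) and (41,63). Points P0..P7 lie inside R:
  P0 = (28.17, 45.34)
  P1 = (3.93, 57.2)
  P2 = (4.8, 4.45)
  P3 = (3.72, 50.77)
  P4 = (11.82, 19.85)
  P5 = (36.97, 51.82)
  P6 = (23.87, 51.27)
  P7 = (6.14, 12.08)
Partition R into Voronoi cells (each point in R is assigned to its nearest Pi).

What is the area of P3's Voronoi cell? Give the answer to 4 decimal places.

1. box [0,41]×[0,63]: [(0, 0) (41, 0) (41, 63) (0, 63)]
2. ⊥bis P3·P0 via (15.945,48.055): [(0, 0) (5.2727, 0) (19.2641, 63) (0, 63)]  |A|=772.9072
3. ⊥bis P3·P1 via (3.825,53.985): [(0, 54.1099) (0, 0) (5.2727, 0) (17.1652, 53.5493)]  |A|=605.5778
4. ⊥bis P3·P2 via (4.26,27.61): [(0, 54.1099) (0, 27.5107) (11.4416, 27.7774) (17.1652, 53.5493)]  |A|=374.9636
5. ⊥bis P3·P4 via (7.77,35.31): [(0, 54.1099) (0, 33.2745) (13.4447, 36.7966) (17.1652, 53.5493)]  |A|=284.8875
6. ⊥bis P3·P5 via (20.345,51.295): [(0, 54.1099) (0, 33.2745) (13.4447, 36.7966) (17.1652, 53.5493)]  |A|=284.8875
7. ⊥bis P3·P6 via (13.795,51.02): [(13.7295, 53.6615) (0, 54.1099) (0, 33.2745) (13.4447, 36.7966) (14.0773, 39.645)]  |A|=260.8284
8. ⊥bis P3·P7 via (4.93,31.425): [(13.7295, 53.6615) (0, 54.1099) (0, 33.2745) (13.4447, 36.7966) (14.0773, 39.645)]  |A|=260.8284
9. canonical 5-gon: [(13.7295, 53.6615) (0, 54.1099) (0, 33.2745) (13.4447, 36.7966) (14.0773, 39.645)]
10. shoelace: 260.8284

Area of P3's cell: 260.8284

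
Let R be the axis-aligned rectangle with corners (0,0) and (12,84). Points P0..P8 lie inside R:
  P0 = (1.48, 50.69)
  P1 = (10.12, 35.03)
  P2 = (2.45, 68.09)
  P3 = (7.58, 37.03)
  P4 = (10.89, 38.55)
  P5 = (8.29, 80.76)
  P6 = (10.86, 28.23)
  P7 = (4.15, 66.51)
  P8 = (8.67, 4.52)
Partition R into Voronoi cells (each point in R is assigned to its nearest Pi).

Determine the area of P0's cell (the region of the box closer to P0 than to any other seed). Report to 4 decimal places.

Area of P0's cell: 156.8746

1. box [0,12]×[0,84]: [(0, 0) (12, 0) (12, 84) (0, 84)]
2. ⊥bis P0·P1 via (5.8,42.86): [(0, 39.66) (12, 46.2807) (12, 84) (0, 84)]  |A|=492.3559
3. ⊥bis P0·P2 via (1.965,59.39): [(0, 59.4995) (0, 39.66) (12, 46.2807) (12, 58.8306)]  |A|=194.3366
4. ⊥bis P0·P3 via (4.53,43.86): [(0, 59.4995) (0, 41.8371) (12, 47.1958) (12, 58.8306)]  |A|=175.7834
5. ⊥bis P0·P4 via (6.185,44.62): [(0, 59.4995) (0, 41.8371) (6.1213, 44.5706) (12, 49.1273) (12, 58.8306)]  |A|=170.1059
6. ⊥bis P0·P5 via (4.885,65.725): [(0, 59.4995) (0, 41.8371) (6.1213, 44.5706) (12, 49.1273) (12, 58.8306)]  |A|=170.1059
7. ⊥bis P0·P6 via (6.17,39.46): [(0, 59.4995) (0, 41.8371) (6.1213, 44.5706) (12, 49.1273) (12, 58.8306)]  |A|=170.1059
8. ⊥bis P0·P7 via (2.815,58.6): [(0, 59.0751) (0, 41.8371) (6.1213, 44.5706) (12, 49.1273) (12, 57.0498)]  |A|=156.8746
9. ⊥bis P0·P8 via (5.075,27.605): [(0, 59.0751) (0, 41.8371) (6.1213, 44.5706) (12, 49.1273) (12, 57.0498)]  |A|=156.8746
10. canonical 5-gon: [(0, 59.0751) (0, 41.8371) (6.1213, 44.5706) (12, 49.1273) (12, 57.0498)]
11. shoelace: 156.8746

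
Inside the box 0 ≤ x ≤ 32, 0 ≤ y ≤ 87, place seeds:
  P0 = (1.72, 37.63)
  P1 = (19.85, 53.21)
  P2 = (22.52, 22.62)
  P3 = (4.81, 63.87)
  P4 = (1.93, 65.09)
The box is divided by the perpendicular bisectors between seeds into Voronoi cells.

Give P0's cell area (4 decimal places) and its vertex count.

Area of P0's cell: 368.4902 (4 vertices)

1. box [0,32]×[0,87]: [(0, 0) (32, 0) (32, 87) (0, 87)]
2. ⊥bis P0·P1 via (10.785,45.42): [(0, 57.9702) (0, 0) (32, 0) (32, 20.7327)]  |A|=1259.2465
3. ⊥bis P0·P2 via (12.12,30.125): [(17.5101, 37.5942) (0, 57.9702) (0, 13.3298)]  |A|=390.8281
4. ⊥bis P0·P3 via (3.265,50.75): [(17.5101, 37.5942) (6.5356, 50.3649) (0, 51.1345) (0, 13.3298)]  |A|=368.4902
5. ⊥bis P0·P4 via (1.825,51.36): [(17.5101, 37.5942) (6.5356, 50.3649) (0, 51.1345) (0, 13.3298)]  |A|=368.4902
6. canonical 4-gon: [(17.5101, 37.5942) (6.5356, 50.3649) (0, 51.1345) (0, 13.3298)]
7. shoelace: 368.4902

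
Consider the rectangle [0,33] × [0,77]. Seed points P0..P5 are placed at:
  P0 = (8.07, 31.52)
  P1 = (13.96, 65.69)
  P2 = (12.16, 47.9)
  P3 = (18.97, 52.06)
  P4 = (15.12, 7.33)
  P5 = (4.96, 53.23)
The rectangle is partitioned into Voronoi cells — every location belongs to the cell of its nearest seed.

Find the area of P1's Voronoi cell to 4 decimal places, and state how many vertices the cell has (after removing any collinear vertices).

1. box [0,33]×[0,77]: [(0, 0) (33, 0) (33, 77) (0, 77)]
2. ⊥bis P1·P0 via (11.015,48.605): [(0, 50.5037) (33, 44.8154) (33, 77) (0, 77)]  |A|=968.2355
3. ⊥bis P1·P2 via (13.06,56.795): [(0, 58.1164) (33, 54.7775) (33, 77) (0, 77)]  |A|=678.251
4. ⊥bis P1·P3 via (16.465,58.875): [(0, 58.1164) (11.2927, 56.9738) (33, 64.9528) (33, 77) (0, 77)]  |A|=567.8116
5. ⊥bis P1·P4 via (14.54,36.51): [(0, 58.1164) (11.2927, 56.9738) (33, 64.9528) (33, 77) (0, 77)]  |A|=567.8116
6. ⊥bis P1·P5 via (9.46,59.46): [(0, 66.2931) (12.3592, 57.3658) (33, 64.9528) (33, 77) (0, 77)]  |A|=514.4601
7. canonical 5-gon: [(0, 66.2931) (12.3592, 57.3658) (33, 64.9528) (33, 77) (0, 77)]
8. shoelace: 514.4601

Area of P1's cell: 514.4601 (5 vertices)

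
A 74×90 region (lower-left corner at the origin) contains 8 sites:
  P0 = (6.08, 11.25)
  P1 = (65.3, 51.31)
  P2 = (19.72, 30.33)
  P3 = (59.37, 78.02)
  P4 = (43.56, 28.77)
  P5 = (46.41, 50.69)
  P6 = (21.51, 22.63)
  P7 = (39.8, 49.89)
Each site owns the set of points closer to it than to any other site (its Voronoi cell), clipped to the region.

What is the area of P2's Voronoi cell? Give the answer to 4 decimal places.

Area of P2's cell: 885.0110

1. box [0,74]×[0,90]: [(0, 0) (74, 0) (74, 90) (0, 90)]
2. ⊥bis P2·P0 via (12.9,20.79): [(0, 30.012) (41.9816, 0) (74, 0) (74, 90) (0, 90)]  |A|=6030.0237
3. ⊥bis P2·P1 via (42.51,40.82): [(0, 30.012) (41.9816, 0) (61.299, 0) (19.873, 90) (0, 90)]  |A|=3022.7627
4. ⊥bis P2·P3 via (39.545,54.175): [(0, 87.0532) (0, 30.012) (41.9816, 0) (61.299, 0) (34.3901, 58.4608)]  |A|=2658.7033
5. ⊥bis P2·P4 via (31.64,29.55): [(33.5761, 59.1376) (0, 87.0532) (0, 30.012) (30.2549, 8.3832)]  |A|=1761.3111
6. ⊥bis P2·P5 via (33.065,40.51): [(32.4131, 41.3646) (0, 83.855) (0, 30.012) (30.2549, 8.3832)]  |A|=1394.8731
7. ⊥bis P2·P6 via (20.615,26.48): [(31.6063, 29.0351) (32.4131, 41.3646) (0, 83.855) (0, 30.012) (8.7869, 23.7304)]  |A|=1162.8259
8. ⊥bis P2·P7 via (29.76,40.11): [(31.6063, 29.0351) (32.1692, 37.6368) (0, 70.6612) (0, 30.012) (8.7869, 23.7304)]  |A|=885.011
9. canonical 5-gon: [(31.6063, 29.0351) (32.1692, 37.6368) (0, 70.6612) (0, 30.012) (8.7869, 23.7304)]
10. shoelace: 885.011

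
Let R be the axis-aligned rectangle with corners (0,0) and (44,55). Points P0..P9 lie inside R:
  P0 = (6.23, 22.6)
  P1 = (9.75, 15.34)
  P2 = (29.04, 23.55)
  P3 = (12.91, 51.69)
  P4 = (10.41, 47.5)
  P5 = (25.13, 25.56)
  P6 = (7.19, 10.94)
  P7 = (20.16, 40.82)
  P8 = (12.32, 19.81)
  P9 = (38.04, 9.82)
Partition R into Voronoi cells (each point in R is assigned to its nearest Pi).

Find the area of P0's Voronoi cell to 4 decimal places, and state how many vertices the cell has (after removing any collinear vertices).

1. box [0,44]×[0,55]: [(0, 0) (44, 0) (44, 55) (0, 55)]
2. ⊥bis P0·P1 via (7.99,18.97): [(0, 15.0961) (44, 36.4294) (44, 55) (0, 55)]  |A|=1286.44
3. ⊥bis P0·P2 via (17.635,23.075): [(0, 15.0961) (17.6117, 23.6351) (16.3054, 55) (0, 55)]  |A|=607.0962
4. ⊥bis P0·P3 via (9.57,37.145): [(0, 39.3426) (0, 15.0961) (17.6117, 23.6351) (17.1212, 35.411)]  |A|=313.3561
5. ⊥bis P0·P4 via (8.32,35.05): [(0, 36.4467) (0, 15.0961) (17.6117, 23.6351) (17.1983, 33.5596)]  |A|=272.7562
6. ⊥bis P0·P5 via (15.68,24.08): [(14.1143, 34.0773) (0, 36.4467) (0, 15.0961) (15.8811, 22.796)]  |A|=247.0564
7. ⊥bis P0·P6 via (6.71,16.77): [(14.1143, 34.0773) (0, 36.4467) (0, 16.2175) (2.7862, 16.4469) (15.8811, 22.796)]  |A|=245.4941
8. ⊥bis P0·P7 via (13.195,31.71): [(14.6605, 30.5895) (8.9689, 34.9411) (0, 36.4467) (0, 16.2175) (2.7862, 16.4469) (15.8811, 22.796)]  |A|=236.757
9. ⊥bis P0·P8 via (9.275,21.205): [(13.8561, 31.2046) (8.9689, 34.9411) (0, 36.4467) (0, 16.2175) (2.7862, 16.4469) (8.3256, 19.1327)]  |A|=198.5232
10. ⊥bis P0·P9 via (22.135,16.21): [(13.8561, 31.2046) (8.9689, 34.9411) (0, 36.4467) (0, 16.2175) (2.7862, 16.4469) (8.3256, 19.1327)]  |A|=198.5232
11. canonical 6-gon: [(13.8561, 31.2046) (8.9689, 34.9411) (0, 36.4467) (0, 16.2175) (2.7862, 16.4469) (8.3256, 19.1327)]
12. shoelace: 198.5232

Area of P0's cell: 198.5232 (6 vertices)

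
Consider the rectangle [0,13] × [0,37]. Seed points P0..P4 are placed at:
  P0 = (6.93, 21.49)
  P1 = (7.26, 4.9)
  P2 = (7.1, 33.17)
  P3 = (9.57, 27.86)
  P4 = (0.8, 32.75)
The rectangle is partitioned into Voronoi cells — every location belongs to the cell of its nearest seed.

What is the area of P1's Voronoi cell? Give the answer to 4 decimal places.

1. box [0,13]×[0,37]: [(0, 0) (13, 0) (13, 37) (0, 37)]
2. ⊥bis P1·P0 via (7.095,13.195): [(0, 13.0539) (0, 0) (13, 0) (13, 13.3125)]  |A|=171.3811
3. ⊥bis P1·P2 via (7.18,19.035): [(0, 13.0539) (0, 0) (13, 0) (13, 13.3125)]  |A|=171.3811
4. ⊥bis P1·P3 via (8.415,16.38): [(0, 13.0539) (0, 0) (13, 0) (13, 13.3125)]  |A|=171.3811
5. ⊥bis P1·P4 via (4.03,18.825): [(0, 13.0539) (0, 0) (13, 0) (13, 13.3125)]  |A|=171.3811
6. canonical 4-gon: [(0, 13.0539) (0, 0) (13, 0) (13, 13.3125)]
7. shoelace: 171.3811

Area of P1's cell: 171.3811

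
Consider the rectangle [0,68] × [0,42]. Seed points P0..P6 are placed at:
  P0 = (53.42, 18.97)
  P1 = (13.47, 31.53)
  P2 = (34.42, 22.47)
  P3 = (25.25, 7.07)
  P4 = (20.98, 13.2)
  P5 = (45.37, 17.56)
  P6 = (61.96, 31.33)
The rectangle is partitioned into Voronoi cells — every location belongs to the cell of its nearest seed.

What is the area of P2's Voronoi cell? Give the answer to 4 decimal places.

1. box [0,68]×[0,42]: [(0, 0) (68, 0) (68, 42) (0, 42)]
2. ⊥bis P2·P0 via (43.92,20.72): [(0, 0) (40.1032, 0) (47.84, 42) (0, 42)]  |A|=1846.8063
3. ⊥bis P2·P1 via (23.945,27): [(12.2686, 0) (40.1032, 0) (47.84, 42) (30.4319, 42)]  |A|=950.0958
4. ⊥bis P2·P3 via (29.835,14.77): [(20.9452, 20.0635) (41.54, 7.8002) (47.84, 42) (30.4319, 42)]  |A|=581.7354
5. ⊥bis P2·P4 via (27.7,17.835): [(22.956, 24.713) (29.7994, 14.7912) (41.54, 7.8002) (47.84, 42) (30.4319, 42)]  |A|=555.8506
6. ⊥bis P2·P5 via (39.895,20.015): [(22.956, 24.713) (29.7994, 14.7912) (35.9188, 11.1474) (46.5061, 34.7586) (47.84, 42) (30.4319, 42)]  |A|=471.769
7. ⊥bis P2·P6 via (48.19,26.9): [(22.956, 24.713) (29.7994, 14.7912) (35.9188, 11.1474) (46.0145, 33.6623) (43.3321, 42) (30.4319, 42)]  |A|=451.9276
8. canonical 6-gon: [(22.956, 24.713) (29.7994, 14.7912) (35.9188, 11.1474) (46.0145, 33.6623) (43.3321, 42) (30.4319, 42)]
9. shoelace: 451.9276

Area of P2's cell: 451.9276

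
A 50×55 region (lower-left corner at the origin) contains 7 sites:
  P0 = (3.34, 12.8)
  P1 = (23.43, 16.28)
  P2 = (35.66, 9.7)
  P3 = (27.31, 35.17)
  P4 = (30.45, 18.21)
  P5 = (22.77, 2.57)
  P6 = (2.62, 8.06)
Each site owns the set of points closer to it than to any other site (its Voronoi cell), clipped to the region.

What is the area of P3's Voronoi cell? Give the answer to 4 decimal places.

1. box [0,50]×[0,55]: [(0, 0) (50, 0) (50, 55) (0, 55)]
2. ⊥bis P3·P0 via (15.325,23.985): [(0, 40.4061) (37.709, 0) (50, 0) (50, 55) (0, 55)]  |A|=1988.163
3. ⊥bis P3·P1 via (25.37,25.725): [(0, 40.4061) (10.9339, 28.6902) (50, 20.666) (50, 55) (0, 55)]  |A|=1408.1774
4. ⊥bis P3·P2 via (31.485,22.435): [(0, 40.4061) (10.9339, 28.6902) (35.2994, 23.6855) (50, 28.5049) (50, 55) (0, 55)]  |A|=1350.5593
5. ⊥bis P3·P4 via (28.88,26.69): [(0, 40.4061) (10.9339, 28.6902) (24.563, 25.8908) (50, 30.6002) (50, 55) (0, 55)]  |A|=1281.8297
6. ⊥bis P3·P5 via (25.04,18.87): [(0, 40.4061) (10.9339, 28.6902) (24.563, 25.8908) (50, 30.6002) (50, 55) (0, 55)]  |A|=1281.8297
7. ⊥bis P3·P6 via (14.965,21.615): [(0, 40.4061) (10.9339, 28.6902) (24.563, 25.8908) (50, 30.6002) (50, 55) (0, 55)]  |A|=1281.8297
8. canonical 6-gon: [(0, 40.4061) (10.9339, 28.6902) (24.563, 25.8908) (50, 30.6002) (50, 55) (0, 55)]
9. shoelace: 1281.8297

Area of P3's cell: 1281.8297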